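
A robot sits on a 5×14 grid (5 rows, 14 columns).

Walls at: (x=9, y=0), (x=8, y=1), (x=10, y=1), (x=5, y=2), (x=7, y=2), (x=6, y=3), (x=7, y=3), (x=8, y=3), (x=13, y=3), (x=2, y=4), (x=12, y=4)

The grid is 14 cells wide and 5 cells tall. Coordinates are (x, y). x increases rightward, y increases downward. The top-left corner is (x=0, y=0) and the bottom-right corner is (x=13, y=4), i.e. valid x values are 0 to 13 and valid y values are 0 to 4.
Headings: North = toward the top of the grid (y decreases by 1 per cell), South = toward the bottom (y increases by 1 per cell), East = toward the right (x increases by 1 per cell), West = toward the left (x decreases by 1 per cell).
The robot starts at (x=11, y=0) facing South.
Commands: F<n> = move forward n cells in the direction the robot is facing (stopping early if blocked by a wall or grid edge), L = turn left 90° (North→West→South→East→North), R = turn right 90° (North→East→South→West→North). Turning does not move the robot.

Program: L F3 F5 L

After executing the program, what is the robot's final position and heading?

Start: (x=11, y=0), facing South
  L: turn left, now facing East
  F3: move forward 2/3 (blocked), now at (x=13, y=0)
  F5: move forward 0/5 (blocked), now at (x=13, y=0)
  L: turn left, now facing North
Final: (x=13, y=0), facing North

Answer: Final position: (x=13, y=0), facing North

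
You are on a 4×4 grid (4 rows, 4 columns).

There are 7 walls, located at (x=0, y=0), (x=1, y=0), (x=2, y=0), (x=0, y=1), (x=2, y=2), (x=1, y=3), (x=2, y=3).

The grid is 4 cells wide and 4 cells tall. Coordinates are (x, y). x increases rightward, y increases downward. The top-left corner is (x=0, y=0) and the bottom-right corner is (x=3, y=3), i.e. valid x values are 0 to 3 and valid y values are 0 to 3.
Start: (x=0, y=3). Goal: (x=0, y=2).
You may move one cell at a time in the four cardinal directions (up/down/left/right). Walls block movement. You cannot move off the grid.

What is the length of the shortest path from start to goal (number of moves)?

Answer: Shortest path length: 1

Derivation:
BFS from (x=0, y=3) until reaching (x=0, y=2):
  Distance 0: (x=0, y=3)
  Distance 1: (x=0, y=2)  <- goal reached here
One shortest path (1 moves): (x=0, y=3) -> (x=0, y=2)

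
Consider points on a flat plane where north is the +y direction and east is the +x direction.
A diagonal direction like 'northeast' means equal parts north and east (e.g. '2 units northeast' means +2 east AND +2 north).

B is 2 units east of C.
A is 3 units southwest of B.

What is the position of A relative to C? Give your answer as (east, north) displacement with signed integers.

Answer: A is at (east=-1, north=-3) relative to C.

Derivation:
Place C at the origin (east=0, north=0).
  B is 2 units east of C: delta (east=+2, north=+0); B at (east=2, north=0).
  A is 3 units southwest of B: delta (east=-3, north=-3); A at (east=-1, north=-3).
Therefore A relative to C: (east=-1, north=-3).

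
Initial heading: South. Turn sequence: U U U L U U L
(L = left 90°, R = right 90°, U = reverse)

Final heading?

Start: South
  U (U-turn (180°)) -> North
  U (U-turn (180°)) -> South
  U (U-turn (180°)) -> North
  L (left (90° counter-clockwise)) -> West
  U (U-turn (180°)) -> East
  U (U-turn (180°)) -> West
  L (left (90° counter-clockwise)) -> South
Final: South

Answer: Final heading: South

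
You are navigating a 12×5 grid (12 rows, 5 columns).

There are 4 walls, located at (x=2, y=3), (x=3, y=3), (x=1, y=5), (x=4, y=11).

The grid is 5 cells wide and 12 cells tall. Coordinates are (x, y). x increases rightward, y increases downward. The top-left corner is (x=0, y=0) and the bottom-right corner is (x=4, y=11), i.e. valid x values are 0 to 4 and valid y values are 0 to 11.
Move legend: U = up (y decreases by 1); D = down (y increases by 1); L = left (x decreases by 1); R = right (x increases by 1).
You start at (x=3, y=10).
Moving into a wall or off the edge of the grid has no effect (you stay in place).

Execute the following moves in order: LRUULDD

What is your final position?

Answer: Final position: (x=2, y=10)

Derivation:
Start: (x=3, y=10)
  L (left): (x=3, y=10) -> (x=2, y=10)
  R (right): (x=2, y=10) -> (x=3, y=10)
  U (up): (x=3, y=10) -> (x=3, y=9)
  U (up): (x=3, y=9) -> (x=3, y=8)
  L (left): (x=3, y=8) -> (x=2, y=8)
  D (down): (x=2, y=8) -> (x=2, y=9)
  D (down): (x=2, y=9) -> (x=2, y=10)
Final: (x=2, y=10)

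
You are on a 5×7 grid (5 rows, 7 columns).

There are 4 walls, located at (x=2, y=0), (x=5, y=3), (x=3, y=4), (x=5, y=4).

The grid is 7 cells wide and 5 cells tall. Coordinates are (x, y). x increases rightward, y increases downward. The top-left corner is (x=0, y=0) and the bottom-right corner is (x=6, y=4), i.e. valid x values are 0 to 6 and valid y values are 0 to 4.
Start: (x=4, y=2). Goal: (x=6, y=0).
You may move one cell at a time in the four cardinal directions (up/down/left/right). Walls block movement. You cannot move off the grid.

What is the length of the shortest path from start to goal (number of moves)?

Answer: Shortest path length: 4

Derivation:
BFS from (x=4, y=2) until reaching (x=6, y=0):
  Distance 0: (x=4, y=2)
  Distance 1: (x=4, y=1), (x=3, y=2), (x=5, y=2), (x=4, y=3)
  Distance 2: (x=4, y=0), (x=3, y=1), (x=5, y=1), (x=2, y=2), (x=6, y=2), (x=3, y=3), (x=4, y=4)
  Distance 3: (x=3, y=0), (x=5, y=0), (x=2, y=1), (x=6, y=1), (x=1, y=2), (x=2, y=3), (x=6, y=3)
  Distance 4: (x=6, y=0), (x=1, y=1), (x=0, y=2), (x=1, y=3), (x=2, y=4), (x=6, y=4)  <- goal reached here
One shortest path (4 moves): (x=4, y=2) -> (x=5, y=2) -> (x=6, y=2) -> (x=6, y=1) -> (x=6, y=0)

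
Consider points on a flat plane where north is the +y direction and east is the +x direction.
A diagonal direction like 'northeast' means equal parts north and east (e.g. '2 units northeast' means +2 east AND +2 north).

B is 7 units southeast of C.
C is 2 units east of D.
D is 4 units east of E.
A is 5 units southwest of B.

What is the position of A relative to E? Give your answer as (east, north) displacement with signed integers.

Answer: A is at (east=8, north=-12) relative to E.

Derivation:
Place E at the origin (east=0, north=0).
  D is 4 units east of E: delta (east=+4, north=+0); D at (east=4, north=0).
  C is 2 units east of D: delta (east=+2, north=+0); C at (east=6, north=0).
  B is 7 units southeast of C: delta (east=+7, north=-7); B at (east=13, north=-7).
  A is 5 units southwest of B: delta (east=-5, north=-5); A at (east=8, north=-12).
Therefore A relative to E: (east=8, north=-12).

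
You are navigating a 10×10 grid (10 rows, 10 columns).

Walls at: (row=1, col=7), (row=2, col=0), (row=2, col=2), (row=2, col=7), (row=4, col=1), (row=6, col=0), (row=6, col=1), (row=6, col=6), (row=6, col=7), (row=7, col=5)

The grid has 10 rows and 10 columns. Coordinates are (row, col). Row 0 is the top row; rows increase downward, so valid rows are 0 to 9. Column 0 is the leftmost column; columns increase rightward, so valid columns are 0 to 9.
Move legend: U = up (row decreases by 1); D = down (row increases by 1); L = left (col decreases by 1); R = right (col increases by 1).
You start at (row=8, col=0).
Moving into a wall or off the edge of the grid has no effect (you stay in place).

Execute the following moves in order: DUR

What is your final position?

Start: (row=8, col=0)
  D (down): (row=8, col=0) -> (row=9, col=0)
  U (up): (row=9, col=0) -> (row=8, col=0)
  R (right): (row=8, col=0) -> (row=8, col=1)
Final: (row=8, col=1)

Answer: Final position: (row=8, col=1)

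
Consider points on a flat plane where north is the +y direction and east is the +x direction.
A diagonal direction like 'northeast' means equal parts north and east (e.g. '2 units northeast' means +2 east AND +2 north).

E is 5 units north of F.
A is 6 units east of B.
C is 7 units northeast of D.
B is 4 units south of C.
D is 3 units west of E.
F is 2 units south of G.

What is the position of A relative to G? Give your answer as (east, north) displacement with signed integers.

Answer: A is at (east=10, north=6) relative to G.

Derivation:
Place G at the origin (east=0, north=0).
  F is 2 units south of G: delta (east=+0, north=-2); F at (east=0, north=-2).
  E is 5 units north of F: delta (east=+0, north=+5); E at (east=0, north=3).
  D is 3 units west of E: delta (east=-3, north=+0); D at (east=-3, north=3).
  C is 7 units northeast of D: delta (east=+7, north=+7); C at (east=4, north=10).
  B is 4 units south of C: delta (east=+0, north=-4); B at (east=4, north=6).
  A is 6 units east of B: delta (east=+6, north=+0); A at (east=10, north=6).
Therefore A relative to G: (east=10, north=6).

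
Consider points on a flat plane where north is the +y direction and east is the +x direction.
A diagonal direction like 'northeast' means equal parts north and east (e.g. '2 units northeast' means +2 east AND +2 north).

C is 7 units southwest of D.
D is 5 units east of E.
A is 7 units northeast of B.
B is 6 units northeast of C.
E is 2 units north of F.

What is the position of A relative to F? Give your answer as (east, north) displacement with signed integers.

Place F at the origin (east=0, north=0).
  E is 2 units north of F: delta (east=+0, north=+2); E at (east=0, north=2).
  D is 5 units east of E: delta (east=+5, north=+0); D at (east=5, north=2).
  C is 7 units southwest of D: delta (east=-7, north=-7); C at (east=-2, north=-5).
  B is 6 units northeast of C: delta (east=+6, north=+6); B at (east=4, north=1).
  A is 7 units northeast of B: delta (east=+7, north=+7); A at (east=11, north=8).
Therefore A relative to F: (east=11, north=8).

Answer: A is at (east=11, north=8) relative to F.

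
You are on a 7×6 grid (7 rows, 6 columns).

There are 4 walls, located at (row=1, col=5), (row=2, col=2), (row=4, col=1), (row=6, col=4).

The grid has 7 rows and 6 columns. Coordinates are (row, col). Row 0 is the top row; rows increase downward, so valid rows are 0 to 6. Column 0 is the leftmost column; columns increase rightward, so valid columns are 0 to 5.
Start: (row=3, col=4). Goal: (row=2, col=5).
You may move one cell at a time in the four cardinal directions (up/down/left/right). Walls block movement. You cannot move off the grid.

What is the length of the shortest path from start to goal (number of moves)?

Answer: Shortest path length: 2

Derivation:
BFS from (row=3, col=4) until reaching (row=2, col=5):
  Distance 0: (row=3, col=4)
  Distance 1: (row=2, col=4), (row=3, col=3), (row=3, col=5), (row=4, col=4)
  Distance 2: (row=1, col=4), (row=2, col=3), (row=2, col=5), (row=3, col=2), (row=4, col=3), (row=4, col=5), (row=5, col=4)  <- goal reached here
One shortest path (2 moves): (row=3, col=4) -> (row=3, col=5) -> (row=2, col=5)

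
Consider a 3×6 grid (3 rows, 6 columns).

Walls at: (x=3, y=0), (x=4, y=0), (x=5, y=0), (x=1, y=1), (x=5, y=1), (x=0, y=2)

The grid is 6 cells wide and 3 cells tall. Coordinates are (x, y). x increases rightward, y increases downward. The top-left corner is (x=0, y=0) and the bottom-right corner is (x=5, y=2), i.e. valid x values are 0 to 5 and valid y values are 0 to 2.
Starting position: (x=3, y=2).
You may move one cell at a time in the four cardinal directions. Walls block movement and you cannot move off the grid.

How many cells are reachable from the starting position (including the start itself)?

Answer: Reachable cells: 12

Derivation:
BFS flood-fill from (x=3, y=2):
  Distance 0: (x=3, y=2)
  Distance 1: (x=3, y=1), (x=2, y=2), (x=4, y=2)
  Distance 2: (x=2, y=1), (x=4, y=1), (x=1, y=2), (x=5, y=2)
  Distance 3: (x=2, y=0)
  Distance 4: (x=1, y=0)
  Distance 5: (x=0, y=0)
  Distance 6: (x=0, y=1)
Total reachable: 12 (grid has 12 open cells total)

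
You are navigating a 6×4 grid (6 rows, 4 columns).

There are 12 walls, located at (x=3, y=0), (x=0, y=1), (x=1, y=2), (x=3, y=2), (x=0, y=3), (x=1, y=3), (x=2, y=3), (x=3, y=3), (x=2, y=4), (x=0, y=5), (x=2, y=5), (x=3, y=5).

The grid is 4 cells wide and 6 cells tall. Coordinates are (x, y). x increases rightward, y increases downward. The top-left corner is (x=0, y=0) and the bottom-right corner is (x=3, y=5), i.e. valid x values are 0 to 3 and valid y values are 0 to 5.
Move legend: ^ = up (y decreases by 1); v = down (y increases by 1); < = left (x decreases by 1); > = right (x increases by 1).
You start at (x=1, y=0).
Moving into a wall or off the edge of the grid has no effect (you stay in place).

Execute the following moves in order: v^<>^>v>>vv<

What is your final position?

Start: (x=1, y=0)
  v (down): (x=1, y=0) -> (x=1, y=1)
  ^ (up): (x=1, y=1) -> (x=1, y=0)
  < (left): (x=1, y=0) -> (x=0, y=0)
  > (right): (x=0, y=0) -> (x=1, y=0)
  ^ (up): blocked, stay at (x=1, y=0)
  > (right): (x=1, y=0) -> (x=2, y=0)
  v (down): (x=2, y=0) -> (x=2, y=1)
  > (right): (x=2, y=1) -> (x=3, y=1)
  > (right): blocked, stay at (x=3, y=1)
  v (down): blocked, stay at (x=3, y=1)
  v (down): blocked, stay at (x=3, y=1)
  < (left): (x=3, y=1) -> (x=2, y=1)
Final: (x=2, y=1)

Answer: Final position: (x=2, y=1)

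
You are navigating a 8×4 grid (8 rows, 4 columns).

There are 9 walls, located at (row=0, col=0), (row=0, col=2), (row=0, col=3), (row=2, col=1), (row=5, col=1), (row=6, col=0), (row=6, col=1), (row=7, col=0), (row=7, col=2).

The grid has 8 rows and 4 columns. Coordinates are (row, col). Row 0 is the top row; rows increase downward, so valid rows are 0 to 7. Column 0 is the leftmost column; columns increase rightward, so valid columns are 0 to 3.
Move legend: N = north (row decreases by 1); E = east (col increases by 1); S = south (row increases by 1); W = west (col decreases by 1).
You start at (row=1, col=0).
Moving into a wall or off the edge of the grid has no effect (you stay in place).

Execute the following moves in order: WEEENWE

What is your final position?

Start: (row=1, col=0)
  W (west): blocked, stay at (row=1, col=0)
  E (east): (row=1, col=0) -> (row=1, col=1)
  E (east): (row=1, col=1) -> (row=1, col=2)
  E (east): (row=1, col=2) -> (row=1, col=3)
  N (north): blocked, stay at (row=1, col=3)
  W (west): (row=1, col=3) -> (row=1, col=2)
  E (east): (row=1, col=2) -> (row=1, col=3)
Final: (row=1, col=3)

Answer: Final position: (row=1, col=3)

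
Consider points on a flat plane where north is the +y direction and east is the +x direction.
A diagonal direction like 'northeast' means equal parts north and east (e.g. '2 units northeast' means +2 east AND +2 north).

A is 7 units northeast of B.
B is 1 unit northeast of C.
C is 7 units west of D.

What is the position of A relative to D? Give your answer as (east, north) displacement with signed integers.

Place D at the origin (east=0, north=0).
  C is 7 units west of D: delta (east=-7, north=+0); C at (east=-7, north=0).
  B is 1 unit northeast of C: delta (east=+1, north=+1); B at (east=-6, north=1).
  A is 7 units northeast of B: delta (east=+7, north=+7); A at (east=1, north=8).
Therefore A relative to D: (east=1, north=8).

Answer: A is at (east=1, north=8) relative to D.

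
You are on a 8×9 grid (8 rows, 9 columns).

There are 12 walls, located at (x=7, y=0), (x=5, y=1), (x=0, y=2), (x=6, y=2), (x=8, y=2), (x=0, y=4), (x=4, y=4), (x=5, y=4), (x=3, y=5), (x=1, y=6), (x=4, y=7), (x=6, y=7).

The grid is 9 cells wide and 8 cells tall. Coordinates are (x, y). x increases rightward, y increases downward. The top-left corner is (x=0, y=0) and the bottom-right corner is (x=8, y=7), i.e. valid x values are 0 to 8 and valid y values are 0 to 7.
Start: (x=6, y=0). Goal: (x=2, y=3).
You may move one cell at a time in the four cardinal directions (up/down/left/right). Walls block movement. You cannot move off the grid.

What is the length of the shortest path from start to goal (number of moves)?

BFS from (x=6, y=0) until reaching (x=2, y=3):
  Distance 0: (x=6, y=0)
  Distance 1: (x=5, y=0), (x=6, y=1)
  Distance 2: (x=4, y=0), (x=7, y=1)
  Distance 3: (x=3, y=0), (x=4, y=1), (x=8, y=1), (x=7, y=2)
  Distance 4: (x=2, y=0), (x=8, y=0), (x=3, y=1), (x=4, y=2), (x=7, y=3)
  Distance 5: (x=1, y=0), (x=2, y=1), (x=3, y=2), (x=5, y=2), (x=4, y=3), (x=6, y=3), (x=8, y=3), (x=7, y=4)
  Distance 6: (x=0, y=0), (x=1, y=1), (x=2, y=2), (x=3, y=3), (x=5, y=3), (x=6, y=4), (x=8, y=4), (x=7, y=5)
  Distance 7: (x=0, y=1), (x=1, y=2), (x=2, y=3), (x=3, y=4), (x=6, y=5), (x=8, y=5), (x=7, y=6)  <- goal reached here
One shortest path (7 moves): (x=6, y=0) -> (x=5, y=0) -> (x=4, y=0) -> (x=3, y=0) -> (x=2, y=0) -> (x=2, y=1) -> (x=2, y=2) -> (x=2, y=3)

Answer: Shortest path length: 7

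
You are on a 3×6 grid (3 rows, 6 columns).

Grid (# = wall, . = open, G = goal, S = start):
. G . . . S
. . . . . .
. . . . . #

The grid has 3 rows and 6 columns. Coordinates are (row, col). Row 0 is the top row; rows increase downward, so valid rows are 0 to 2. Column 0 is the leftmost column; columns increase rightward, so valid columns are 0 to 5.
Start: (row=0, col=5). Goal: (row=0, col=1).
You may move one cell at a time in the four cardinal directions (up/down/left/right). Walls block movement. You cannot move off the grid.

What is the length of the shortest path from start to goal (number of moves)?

Answer: Shortest path length: 4

Derivation:
BFS from (row=0, col=5) until reaching (row=0, col=1):
  Distance 0: (row=0, col=5)
  Distance 1: (row=0, col=4), (row=1, col=5)
  Distance 2: (row=0, col=3), (row=1, col=4)
  Distance 3: (row=0, col=2), (row=1, col=3), (row=2, col=4)
  Distance 4: (row=0, col=1), (row=1, col=2), (row=2, col=3)  <- goal reached here
One shortest path (4 moves): (row=0, col=5) -> (row=0, col=4) -> (row=0, col=3) -> (row=0, col=2) -> (row=0, col=1)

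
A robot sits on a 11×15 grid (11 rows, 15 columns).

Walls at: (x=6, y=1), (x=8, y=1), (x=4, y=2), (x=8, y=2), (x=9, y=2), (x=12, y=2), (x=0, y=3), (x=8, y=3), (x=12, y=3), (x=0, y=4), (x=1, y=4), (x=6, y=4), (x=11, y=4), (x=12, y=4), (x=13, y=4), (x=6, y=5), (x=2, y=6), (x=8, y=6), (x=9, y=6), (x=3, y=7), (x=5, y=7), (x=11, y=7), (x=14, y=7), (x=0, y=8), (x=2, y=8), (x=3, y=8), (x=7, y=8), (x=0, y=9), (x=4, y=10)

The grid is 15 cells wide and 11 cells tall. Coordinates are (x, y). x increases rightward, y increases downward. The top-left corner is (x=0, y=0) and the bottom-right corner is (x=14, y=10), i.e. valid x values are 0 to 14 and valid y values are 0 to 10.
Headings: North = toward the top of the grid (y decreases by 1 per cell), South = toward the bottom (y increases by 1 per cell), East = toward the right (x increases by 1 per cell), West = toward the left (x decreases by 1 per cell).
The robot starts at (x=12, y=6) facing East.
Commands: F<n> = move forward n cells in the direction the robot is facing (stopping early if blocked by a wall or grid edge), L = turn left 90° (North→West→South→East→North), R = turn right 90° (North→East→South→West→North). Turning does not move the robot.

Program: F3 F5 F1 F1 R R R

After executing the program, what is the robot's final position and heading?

Start: (x=12, y=6), facing East
  F3: move forward 2/3 (blocked), now at (x=14, y=6)
  F5: move forward 0/5 (blocked), now at (x=14, y=6)
  F1: move forward 0/1 (blocked), now at (x=14, y=6)
  F1: move forward 0/1 (blocked), now at (x=14, y=6)
  R: turn right, now facing South
  R: turn right, now facing West
  R: turn right, now facing North
Final: (x=14, y=6), facing North

Answer: Final position: (x=14, y=6), facing North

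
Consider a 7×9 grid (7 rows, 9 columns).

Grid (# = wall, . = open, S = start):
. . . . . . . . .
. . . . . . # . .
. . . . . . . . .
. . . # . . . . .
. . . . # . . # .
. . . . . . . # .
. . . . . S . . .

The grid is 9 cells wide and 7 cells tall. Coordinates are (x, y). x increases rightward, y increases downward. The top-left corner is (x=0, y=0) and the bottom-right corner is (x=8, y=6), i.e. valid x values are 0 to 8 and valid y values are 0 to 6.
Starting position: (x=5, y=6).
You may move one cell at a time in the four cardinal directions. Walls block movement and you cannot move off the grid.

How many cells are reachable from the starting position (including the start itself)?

BFS flood-fill from (x=5, y=6):
  Distance 0: (x=5, y=6)
  Distance 1: (x=5, y=5), (x=4, y=6), (x=6, y=6)
  Distance 2: (x=5, y=4), (x=4, y=5), (x=6, y=5), (x=3, y=6), (x=7, y=6)
  Distance 3: (x=5, y=3), (x=6, y=4), (x=3, y=5), (x=2, y=6), (x=8, y=6)
  Distance 4: (x=5, y=2), (x=4, y=3), (x=6, y=3), (x=3, y=4), (x=2, y=5), (x=8, y=5), (x=1, y=6)
  Distance 5: (x=5, y=1), (x=4, y=2), (x=6, y=2), (x=7, y=3), (x=2, y=4), (x=8, y=4), (x=1, y=5), (x=0, y=6)
  Distance 6: (x=5, y=0), (x=4, y=1), (x=3, y=2), (x=7, y=2), (x=2, y=3), (x=8, y=3), (x=1, y=4), (x=0, y=5)
  Distance 7: (x=4, y=0), (x=6, y=0), (x=3, y=1), (x=7, y=1), (x=2, y=2), (x=8, y=2), (x=1, y=3), (x=0, y=4)
  Distance 8: (x=3, y=0), (x=7, y=0), (x=2, y=1), (x=8, y=1), (x=1, y=2), (x=0, y=3)
  Distance 9: (x=2, y=0), (x=8, y=0), (x=1, y=1), (x=0, y=2)
  Distance 10: (x=1, y=0), (x=0, y=1)
  Distance 11: (x=0, y=0)
Total reachable: 58 (grid has 58 open cells total)

Answer: Reachable cells: 58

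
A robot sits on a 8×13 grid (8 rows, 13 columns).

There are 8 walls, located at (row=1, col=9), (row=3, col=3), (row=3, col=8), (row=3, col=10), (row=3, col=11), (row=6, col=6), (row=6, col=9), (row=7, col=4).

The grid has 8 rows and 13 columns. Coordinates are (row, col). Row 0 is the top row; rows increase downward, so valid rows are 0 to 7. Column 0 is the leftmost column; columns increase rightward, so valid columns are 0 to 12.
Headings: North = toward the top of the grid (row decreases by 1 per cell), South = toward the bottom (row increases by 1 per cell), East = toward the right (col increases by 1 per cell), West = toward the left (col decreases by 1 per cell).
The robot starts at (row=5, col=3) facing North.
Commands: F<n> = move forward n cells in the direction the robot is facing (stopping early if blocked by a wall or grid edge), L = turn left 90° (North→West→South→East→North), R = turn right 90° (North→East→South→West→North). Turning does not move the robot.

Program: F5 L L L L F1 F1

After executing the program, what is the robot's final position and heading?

Start: (row=5, col=3), facing North
  F5: move forward 1/5 (blocked), now at (row=4, col=3)
  L: turn left, now facing West
  L: turn left, now facing South
  L: turn left, now facing East
  L: turn left, now facing North
  F1: move forward 0/1 (blocked), now at (row=4, col=3)
  F1: move forward 0/1 (blocked), now at (row=4, col=3)
Final: (row=4, col=3), facing North

Answer: Final position: (row=4, col=3), facing North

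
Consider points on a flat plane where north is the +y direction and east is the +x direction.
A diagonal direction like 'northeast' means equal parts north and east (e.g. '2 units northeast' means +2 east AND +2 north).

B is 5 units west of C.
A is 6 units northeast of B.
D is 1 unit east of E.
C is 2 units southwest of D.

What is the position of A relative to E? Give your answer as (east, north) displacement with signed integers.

Answer: A is at (east=0, north=4) relative to E.

Derivation:
Place E at the origin (east=0, north=0).
  D is 1 unit east of E: delta (east=+1, north=+0); D at (east=1, north=0).
  C is 2 units southwest of D: delta (east=-2, north=-2); C at (east=-1, north=-2).
  B is 5 units west of C: delta (east=-5, north=+0); B at (east=-6, north=-2).
  A is 6 units northeast of B: delta (east=+6, north=+6); A at (east=0, north=4).
Therefore A relative to E: (east=0, north=4).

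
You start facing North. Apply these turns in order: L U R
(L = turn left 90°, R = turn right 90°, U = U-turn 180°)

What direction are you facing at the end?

Start: North
  L (left (90° counter-clockwise)) -> West
  U (U-turn (180°)) -> East
  R (right (90° clockwise)) -> South
Final: South

Answer: Final heading: South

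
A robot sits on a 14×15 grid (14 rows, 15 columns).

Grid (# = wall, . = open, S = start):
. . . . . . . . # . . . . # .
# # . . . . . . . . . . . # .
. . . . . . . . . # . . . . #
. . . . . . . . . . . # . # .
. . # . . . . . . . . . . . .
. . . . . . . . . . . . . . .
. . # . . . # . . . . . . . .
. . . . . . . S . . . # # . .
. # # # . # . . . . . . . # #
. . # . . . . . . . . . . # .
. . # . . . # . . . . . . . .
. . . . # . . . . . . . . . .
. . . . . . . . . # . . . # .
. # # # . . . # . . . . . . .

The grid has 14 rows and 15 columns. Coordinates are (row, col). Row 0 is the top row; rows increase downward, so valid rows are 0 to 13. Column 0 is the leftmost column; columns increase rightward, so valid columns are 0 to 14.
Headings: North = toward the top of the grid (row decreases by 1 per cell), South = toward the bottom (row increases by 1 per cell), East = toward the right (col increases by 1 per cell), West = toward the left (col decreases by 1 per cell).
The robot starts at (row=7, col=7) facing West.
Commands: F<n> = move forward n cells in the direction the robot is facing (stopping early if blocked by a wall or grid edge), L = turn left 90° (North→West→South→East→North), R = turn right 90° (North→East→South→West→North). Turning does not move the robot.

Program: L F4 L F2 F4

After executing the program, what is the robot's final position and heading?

Answer: Final position: (row=11, col=13), facing East

Derivation:
Start: (row=7, col=7), facing West
  L: turn left, now facing South
  F4: move forward 4, now at (row=11, col=7)
  L: turn left, now facing East
  F2: move forward 2, now at (row=11, col=9)
  F4: move forward 4, now at (row=11, col=13)
Final: (row=11, col=13), facing East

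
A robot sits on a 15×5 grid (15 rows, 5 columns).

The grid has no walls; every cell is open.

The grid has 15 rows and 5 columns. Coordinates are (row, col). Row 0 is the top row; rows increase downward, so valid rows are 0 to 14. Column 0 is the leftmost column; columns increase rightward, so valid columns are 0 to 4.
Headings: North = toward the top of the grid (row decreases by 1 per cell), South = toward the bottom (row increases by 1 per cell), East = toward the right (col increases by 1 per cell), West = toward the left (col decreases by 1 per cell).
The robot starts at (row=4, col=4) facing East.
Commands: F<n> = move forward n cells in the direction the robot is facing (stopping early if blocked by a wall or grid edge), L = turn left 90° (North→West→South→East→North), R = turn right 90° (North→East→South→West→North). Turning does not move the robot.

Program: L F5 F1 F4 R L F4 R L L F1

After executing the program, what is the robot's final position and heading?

Start: (row=4, col=4), facing East
  L: turn left, now facing North
  F5: move forward 4/5 (blocked), now at (row=0, col=4)
  F1: move forward 0/1 (blocked), now at (row=0, col=4)
  F4: move forward 0/4 (blocked), now at (row=0, col=4)
  R: turn right, now facing East
  L: turn left, now facing North
  F4: move forward 0/4 (blocked), now at (row=0, col=4)
  R: turn right, now facing East
  L: turn left, now facing North
  L: turn left, now facing West
  F1: move forward 1, now at (row=0, col=3)
Final: (row=0, col=3), facing West

Answer: Final position: (row=0, col=3), facing West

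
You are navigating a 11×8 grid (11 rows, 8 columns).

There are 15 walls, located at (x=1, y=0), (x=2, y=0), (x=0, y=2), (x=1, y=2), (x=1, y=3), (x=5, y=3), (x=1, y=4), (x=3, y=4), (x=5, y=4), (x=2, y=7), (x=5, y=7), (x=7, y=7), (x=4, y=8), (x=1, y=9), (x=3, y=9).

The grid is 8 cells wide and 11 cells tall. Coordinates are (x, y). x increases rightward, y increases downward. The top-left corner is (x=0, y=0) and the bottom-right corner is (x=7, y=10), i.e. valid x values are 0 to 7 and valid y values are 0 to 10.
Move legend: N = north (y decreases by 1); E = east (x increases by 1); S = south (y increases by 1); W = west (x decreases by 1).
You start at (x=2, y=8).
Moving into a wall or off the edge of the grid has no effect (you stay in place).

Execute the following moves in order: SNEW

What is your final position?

Start: (x=2, y=8)
  S (south): (x=2, y=8) -> (x=2, y=9)
  N (north): (x=2, y=9) -> (x=2, y=8)
  E (east): (x=2, y=8) -> (x=3, y=8)
  W (west): (x=3, y=8) -> (x=2, y=8)
Final: (x=2, y=8)

Answer: Final position: (x=2, y=8)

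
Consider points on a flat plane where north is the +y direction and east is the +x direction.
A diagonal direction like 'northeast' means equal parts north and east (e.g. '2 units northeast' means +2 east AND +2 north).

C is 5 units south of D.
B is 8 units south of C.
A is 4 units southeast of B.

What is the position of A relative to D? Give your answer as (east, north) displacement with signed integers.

Answer: A is at (east=4, north=-17) relative to D.

Derivation:
Place D at the origin (east=0, north=0).
  C is 5 units south of D: delta (east=+0, north=-5); C at (east=0, north=-5).
  B is 8 units south of C: delta (east=+0, north=-8); B at (east=0, north=-13).
  A is 4 units southeast of B: delta (east=+4, north=-4); A at (east=4, north=-17).
Therefore A relative to D: (east=4, north=-17).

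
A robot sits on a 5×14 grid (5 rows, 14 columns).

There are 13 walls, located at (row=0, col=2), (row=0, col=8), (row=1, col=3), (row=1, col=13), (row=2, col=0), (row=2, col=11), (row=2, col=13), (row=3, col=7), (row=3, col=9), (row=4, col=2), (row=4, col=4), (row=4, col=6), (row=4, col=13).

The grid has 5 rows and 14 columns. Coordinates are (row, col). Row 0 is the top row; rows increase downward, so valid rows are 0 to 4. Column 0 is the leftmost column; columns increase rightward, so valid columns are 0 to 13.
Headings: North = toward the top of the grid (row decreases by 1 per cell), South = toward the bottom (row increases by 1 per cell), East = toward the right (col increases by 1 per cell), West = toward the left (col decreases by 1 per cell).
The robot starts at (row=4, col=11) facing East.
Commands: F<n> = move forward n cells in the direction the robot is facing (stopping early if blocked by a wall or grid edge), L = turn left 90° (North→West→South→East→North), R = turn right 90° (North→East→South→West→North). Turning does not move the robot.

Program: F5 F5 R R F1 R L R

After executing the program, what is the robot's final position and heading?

Start: (row=4, col=11), facing East
  F5: move forward 1/5 (blocked), now at (row=4, col=12)
  F5: move forward 0/5 (blocked), now at (row=4, col=12)
  R: turn right, now facing South
  R: turn right, now facing West
  F1: move forward 1, now at (row=4, col=11)
  R: turn right, now facing North
  L: turn left, now facing West
  R: turn right, now facing North
Final: (row=4, col=11), facing North

Answer: Final position: (row=4, col=11), facing North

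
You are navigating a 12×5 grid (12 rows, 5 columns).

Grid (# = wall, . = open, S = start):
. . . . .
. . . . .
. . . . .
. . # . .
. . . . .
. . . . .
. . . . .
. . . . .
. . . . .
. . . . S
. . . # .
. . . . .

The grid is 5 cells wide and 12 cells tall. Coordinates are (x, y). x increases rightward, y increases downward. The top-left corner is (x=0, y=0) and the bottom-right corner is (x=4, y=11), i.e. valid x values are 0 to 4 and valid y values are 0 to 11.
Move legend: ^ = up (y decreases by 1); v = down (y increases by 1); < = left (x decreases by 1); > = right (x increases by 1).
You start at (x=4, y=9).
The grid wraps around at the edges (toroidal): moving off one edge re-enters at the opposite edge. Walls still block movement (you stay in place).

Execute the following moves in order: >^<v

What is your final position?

Start: (x=4, y=9)
  > (right): (x=4, y=9) -> (x=0, y=9)
  ^ (up): (x=0, y=9) -> (x=0, y=8)
  < (left): (x=0, y=8) -> (x=4, y=8)
  v (down): (x=4, y=8) -> (x=4, y=9)
Final: (x=4, y=9)

Answer: Final position: (x=4, y=9)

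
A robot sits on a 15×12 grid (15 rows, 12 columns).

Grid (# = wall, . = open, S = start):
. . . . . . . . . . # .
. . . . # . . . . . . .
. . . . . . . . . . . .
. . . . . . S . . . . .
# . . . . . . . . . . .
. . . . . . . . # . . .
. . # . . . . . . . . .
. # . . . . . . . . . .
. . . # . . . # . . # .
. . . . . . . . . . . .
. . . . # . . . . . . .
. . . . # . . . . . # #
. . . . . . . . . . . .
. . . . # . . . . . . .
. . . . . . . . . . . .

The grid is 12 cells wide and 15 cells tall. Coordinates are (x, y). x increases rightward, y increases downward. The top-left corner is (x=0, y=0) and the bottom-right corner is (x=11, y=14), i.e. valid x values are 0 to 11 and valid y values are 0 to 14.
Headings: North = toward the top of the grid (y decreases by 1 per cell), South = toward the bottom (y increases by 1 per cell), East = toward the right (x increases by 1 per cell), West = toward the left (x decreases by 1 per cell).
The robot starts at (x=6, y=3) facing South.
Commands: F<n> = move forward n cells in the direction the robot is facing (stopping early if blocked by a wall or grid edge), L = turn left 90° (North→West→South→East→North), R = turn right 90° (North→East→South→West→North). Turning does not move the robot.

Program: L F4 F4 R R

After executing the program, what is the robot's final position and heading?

Start: (x=6, y=3), facing South
  L: turn left, now facing East
  F4: move forward 4, now at (x=10, y=3)
  F4: move forward 1/4 (blocked), now at (x=11, y=3)
  R: turn right, now facing South
  R: turn right, now facing West
Final: (x=11, y=3), facing West

Answer: Final position: (x=11, y=3), facing West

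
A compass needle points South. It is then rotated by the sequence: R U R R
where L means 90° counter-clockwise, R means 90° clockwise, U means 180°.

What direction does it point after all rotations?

Answer: Final heading: West

Derivation:
Start: South
  R (right (90° clockwise)) -> West
  U (U-turn (180°)) -> East
  R (right (90° clockwise)) -> South
  R (right (90° clockwise)) -> West
Final: West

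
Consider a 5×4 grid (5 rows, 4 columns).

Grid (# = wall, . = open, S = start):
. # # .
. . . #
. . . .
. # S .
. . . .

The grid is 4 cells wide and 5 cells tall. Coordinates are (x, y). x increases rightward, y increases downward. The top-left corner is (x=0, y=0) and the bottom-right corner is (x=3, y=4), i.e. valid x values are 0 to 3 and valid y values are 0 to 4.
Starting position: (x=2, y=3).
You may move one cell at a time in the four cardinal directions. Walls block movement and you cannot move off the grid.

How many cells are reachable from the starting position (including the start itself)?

Answer: Reachable cells: 15

Derivation:
BFS flood-fill from (x=2, y=3):
  Distance 0: (x=2, y=3)
  Distance 1: (x=2, y=2), (x=3, y=3), (x=2, y=4)
  Distance 2: (x=2, y=1), (x=1, y=2), (x=3, y=2), (x=1, y=4), (x=3, y=4)
  Distance 3: (x=1, y=1), (x=0, y=2), (x=0, y=4)
  Distance 4: (x=0, y=1), (x=0, y=3)
  Distance 5: (x=0, y=0)
Total reachable: 15 (grid has 16 open cells total)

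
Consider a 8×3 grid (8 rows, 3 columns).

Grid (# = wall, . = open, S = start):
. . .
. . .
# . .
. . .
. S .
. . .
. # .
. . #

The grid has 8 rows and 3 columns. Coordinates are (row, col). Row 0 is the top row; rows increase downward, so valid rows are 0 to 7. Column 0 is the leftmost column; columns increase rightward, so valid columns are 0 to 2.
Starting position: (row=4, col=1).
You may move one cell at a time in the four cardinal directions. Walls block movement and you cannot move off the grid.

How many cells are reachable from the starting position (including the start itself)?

BFS flood-fill from (row=4, col=1):
  Distance 0: (row=4, col=1)
  Distance 1: (row=3, col=1), (row=4, col=0), (row=4, col=2), (row=5, col=1)
  Distance 2: (row=2, col=1), (row=3, col=0), (row=3, col=2), (row=5, col=0), (row=5, col=2)
  Distance 3: (row=1, col=1), (row=2, col=2), (row=6, col=0), (row=6, col=2)
  Distance 4: (row=0, col=1), (row=1, col=0), (row=1, col=2), (row=7, col=0)
  Distance 5: (row=0, col=0), (row=0, col=2), (row=7, col=1)
Total reachable: 21 (grid has 21 open cells total)

Answer: Reachable cells: 21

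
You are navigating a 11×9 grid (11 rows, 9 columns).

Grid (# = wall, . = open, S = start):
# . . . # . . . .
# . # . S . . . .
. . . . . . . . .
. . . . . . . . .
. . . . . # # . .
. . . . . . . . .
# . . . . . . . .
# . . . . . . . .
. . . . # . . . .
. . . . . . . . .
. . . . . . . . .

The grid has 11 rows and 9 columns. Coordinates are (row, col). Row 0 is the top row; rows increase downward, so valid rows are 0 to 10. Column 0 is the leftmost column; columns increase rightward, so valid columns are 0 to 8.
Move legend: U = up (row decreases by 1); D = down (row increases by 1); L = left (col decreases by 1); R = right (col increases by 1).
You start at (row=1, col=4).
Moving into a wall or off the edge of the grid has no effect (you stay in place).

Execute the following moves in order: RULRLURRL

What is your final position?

Answer: Final position: (row=0, col=6)

Derivation:
Start: (row=1, col=4)
  R (right): (row=1, col=4) -> (row=1, col=5)
  U (up): (row=1, col=5) -> (row=0, col=5)
  L (left): blocked, stay at (row=0, col=5)
  R (right): (row=0, col=5) -> (row=0, col=6)
  L (left): (row=0, col=6) -> (row=0, col=5)
  U (up): blocked, stay at (row=0, col=5)
  R (right): (row=0, col=5) -> (row=0, col=6)
  R (right): (row=0, col=6) -> (row=0, col=7)
  L (left): (row=0, col=7) -> (row=0, col=6)
Final: (row=0, col=6)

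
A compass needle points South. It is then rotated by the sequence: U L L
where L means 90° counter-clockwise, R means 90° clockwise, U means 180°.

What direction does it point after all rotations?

Answer: Final heading: South

Derivation:
Start: South
  U (U-turn (180°)) -> North
  L (left (90° counter-clockwise)) -> West
  L (left (90° counter-clockwise)) -> South
Final: South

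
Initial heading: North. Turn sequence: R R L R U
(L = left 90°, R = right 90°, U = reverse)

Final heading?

Answer: Final heading: North

Derivation:
Start: North
  R (right (90° clockwise)) -> East
  R (right (90° clockwise)) -> South
  L (left (90° counter-clockwise)) -> East
  R (right (90° clockwise)) -> South
  U (U-turn (180°)) -> North
Final: North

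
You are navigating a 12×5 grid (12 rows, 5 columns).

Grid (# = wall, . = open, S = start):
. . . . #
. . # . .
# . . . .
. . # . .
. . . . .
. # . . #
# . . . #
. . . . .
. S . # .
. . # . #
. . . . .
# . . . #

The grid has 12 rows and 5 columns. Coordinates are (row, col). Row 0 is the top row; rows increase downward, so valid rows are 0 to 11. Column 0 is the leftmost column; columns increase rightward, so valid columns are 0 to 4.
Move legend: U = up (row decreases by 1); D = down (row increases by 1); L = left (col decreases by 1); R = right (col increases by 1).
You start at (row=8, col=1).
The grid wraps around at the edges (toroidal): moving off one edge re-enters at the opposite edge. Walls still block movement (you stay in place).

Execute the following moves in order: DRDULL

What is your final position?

Start: (row=8, col=1)
  D (down): (row=8, col=1) -> (row=9, col=1)
  R (right): blocked, stay at (row=9, col=1)
  D (down): (row=9, col=1) -> (row=10, col=1)
  U (up): (row=10, col=1) -> (row=9, col=1)
  L (left): (row=9, col=1) -> (row=9, col=0)
  L (left): blocked, stay at (row=9, col=0)
Final: (row=9, col=0)

Answer: Final position: (row=9, col=0)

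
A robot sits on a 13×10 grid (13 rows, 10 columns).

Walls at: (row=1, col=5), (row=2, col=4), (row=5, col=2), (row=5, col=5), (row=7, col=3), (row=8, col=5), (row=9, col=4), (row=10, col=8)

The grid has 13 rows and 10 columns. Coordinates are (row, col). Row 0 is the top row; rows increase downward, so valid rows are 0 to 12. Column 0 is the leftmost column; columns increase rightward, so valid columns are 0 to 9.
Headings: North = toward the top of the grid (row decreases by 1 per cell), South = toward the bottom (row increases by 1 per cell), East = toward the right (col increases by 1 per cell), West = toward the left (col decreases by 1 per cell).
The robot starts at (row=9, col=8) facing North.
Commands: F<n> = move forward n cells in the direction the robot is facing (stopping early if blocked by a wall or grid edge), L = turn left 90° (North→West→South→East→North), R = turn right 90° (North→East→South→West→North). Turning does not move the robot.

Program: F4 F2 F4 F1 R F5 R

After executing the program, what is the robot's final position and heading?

Answer: Final position: (row=0, col=9), facing South

Derivation:
Start: (row=9, col=8), facing North
  F4: move forward 4, now at (row=5, col=8)
  F2: move forward 2, now at (row=3, col=8)
  F4: move forward 3/4 (blocked), now at (row=0, col=8)
  F1: move forward 0/1 (blocked), now at (row=0, col=8)
  R: turn right, now facing East
  F5: move forward 1/5 (blocked), now at (row=0, col=9)
  R: turn right, now facing South
Final: (row=0, col=9), facing South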